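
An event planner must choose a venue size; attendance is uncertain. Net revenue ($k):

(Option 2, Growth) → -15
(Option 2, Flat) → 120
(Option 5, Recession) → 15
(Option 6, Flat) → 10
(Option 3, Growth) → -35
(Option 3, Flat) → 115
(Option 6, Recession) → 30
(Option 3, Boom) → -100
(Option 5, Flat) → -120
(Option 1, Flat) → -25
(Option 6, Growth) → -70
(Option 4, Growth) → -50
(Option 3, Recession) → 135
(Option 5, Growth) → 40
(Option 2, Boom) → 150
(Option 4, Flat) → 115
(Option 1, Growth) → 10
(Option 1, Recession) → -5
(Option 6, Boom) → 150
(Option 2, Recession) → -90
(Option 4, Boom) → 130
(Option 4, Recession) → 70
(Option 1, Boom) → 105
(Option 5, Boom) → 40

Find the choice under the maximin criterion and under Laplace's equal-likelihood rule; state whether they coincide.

maximin → Option 1; laplace → Option 4 (disagree)

Row minima: Option 1=-25, Option 2=-90, Option 3=-100, Option 4=-50, Option 5=-120, Option 6=-70
Best worst-case = -25 → Option 1.
Row averages: Option 1=21.25, Option 2=41.25, Option 3=28.75, Option 4=66.25, Option 5=-6.25, Option 6=30
Highest average = 66.25 → Option 4.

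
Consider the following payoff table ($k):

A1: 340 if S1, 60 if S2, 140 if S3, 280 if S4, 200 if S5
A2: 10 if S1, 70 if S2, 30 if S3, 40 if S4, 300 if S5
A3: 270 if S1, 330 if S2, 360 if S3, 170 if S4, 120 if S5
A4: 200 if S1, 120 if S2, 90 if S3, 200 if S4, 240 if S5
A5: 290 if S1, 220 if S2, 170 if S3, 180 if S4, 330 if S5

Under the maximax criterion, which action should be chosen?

A3

Row maxima: A1=340, A2=300, A3=360, A4=240, A5=330
Best best-case = 360 → A3.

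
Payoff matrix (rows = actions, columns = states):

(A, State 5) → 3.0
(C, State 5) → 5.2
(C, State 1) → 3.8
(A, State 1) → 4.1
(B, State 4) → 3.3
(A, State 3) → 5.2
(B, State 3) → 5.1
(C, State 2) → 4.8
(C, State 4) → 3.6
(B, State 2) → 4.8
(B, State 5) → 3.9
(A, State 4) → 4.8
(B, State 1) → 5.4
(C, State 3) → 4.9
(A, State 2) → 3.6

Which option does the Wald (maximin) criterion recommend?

C

Row minima: A=3.0, B=3.3, C=3.6
Best worst-case = 3.6 → C.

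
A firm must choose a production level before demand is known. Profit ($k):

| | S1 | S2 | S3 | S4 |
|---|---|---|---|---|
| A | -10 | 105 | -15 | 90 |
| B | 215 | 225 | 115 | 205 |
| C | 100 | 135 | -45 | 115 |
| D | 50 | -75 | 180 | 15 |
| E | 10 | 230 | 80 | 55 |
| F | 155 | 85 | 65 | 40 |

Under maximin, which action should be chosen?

Row minima: A=-15, B=115, C=-45, D=-75, E=10, F=40
Best worst-case = 115 → B.

B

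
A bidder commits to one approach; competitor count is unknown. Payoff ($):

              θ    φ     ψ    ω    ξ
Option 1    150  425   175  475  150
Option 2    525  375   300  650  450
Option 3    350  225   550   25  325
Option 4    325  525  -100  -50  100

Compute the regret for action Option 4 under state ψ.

Best payoff under ψ is 550.
Regret = 550 − (-100) = 650.

650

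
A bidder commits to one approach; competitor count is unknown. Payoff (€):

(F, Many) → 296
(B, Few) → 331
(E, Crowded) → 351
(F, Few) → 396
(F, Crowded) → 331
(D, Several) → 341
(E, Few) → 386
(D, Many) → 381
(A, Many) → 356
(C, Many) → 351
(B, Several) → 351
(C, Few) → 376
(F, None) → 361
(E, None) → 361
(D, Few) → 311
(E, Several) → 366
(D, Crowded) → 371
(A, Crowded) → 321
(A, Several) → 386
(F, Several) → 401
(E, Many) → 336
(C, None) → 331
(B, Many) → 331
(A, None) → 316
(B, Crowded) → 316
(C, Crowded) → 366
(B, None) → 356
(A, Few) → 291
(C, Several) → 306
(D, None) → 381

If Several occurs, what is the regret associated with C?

95

Best payoff under Several is 401.
Regret = 401 − 306 = 95.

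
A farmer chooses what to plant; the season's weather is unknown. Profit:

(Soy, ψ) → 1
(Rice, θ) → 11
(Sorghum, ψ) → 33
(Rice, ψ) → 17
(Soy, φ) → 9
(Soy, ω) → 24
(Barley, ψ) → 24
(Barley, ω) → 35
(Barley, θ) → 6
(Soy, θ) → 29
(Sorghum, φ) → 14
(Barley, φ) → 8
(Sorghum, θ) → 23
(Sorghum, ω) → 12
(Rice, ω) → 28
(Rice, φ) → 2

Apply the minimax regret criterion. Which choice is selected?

Rice

Column bests: θ=29, φ=14, ψ=33, ω=35.
Rice regrets: 18, 12, 16, 7 → max 18
Barley regrets: 23, 6, 9, 0 → max 23
Soy regrets: 0, 5, 32, 11 → max 32
Sorghum regrets: 6, 0, 0, 23 → max 23
Smallest max regret = 18 → Rice.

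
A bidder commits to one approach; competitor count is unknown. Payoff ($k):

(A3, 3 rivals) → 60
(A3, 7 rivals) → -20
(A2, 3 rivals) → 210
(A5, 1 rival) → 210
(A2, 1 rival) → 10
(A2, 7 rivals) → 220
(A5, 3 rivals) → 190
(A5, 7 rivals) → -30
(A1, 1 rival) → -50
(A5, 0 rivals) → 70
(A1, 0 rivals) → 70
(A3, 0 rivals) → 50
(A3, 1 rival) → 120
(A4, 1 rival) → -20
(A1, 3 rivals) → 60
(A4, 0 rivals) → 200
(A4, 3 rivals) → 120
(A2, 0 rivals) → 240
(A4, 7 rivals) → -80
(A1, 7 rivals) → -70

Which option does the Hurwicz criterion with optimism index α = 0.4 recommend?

A2

A1: 0.4·70 + 0.6·(-70) = -14
A2: 0.4·240 + 0.6·10 = 102
A3: 0.4·120 + 0.6·(-20) = 36
A4: 0.4·200 + 0.6·(-80) = 32
A5: 0.4·210 + 0.6·(-30) = 66
Highest Hurwicz score = 102 → A2.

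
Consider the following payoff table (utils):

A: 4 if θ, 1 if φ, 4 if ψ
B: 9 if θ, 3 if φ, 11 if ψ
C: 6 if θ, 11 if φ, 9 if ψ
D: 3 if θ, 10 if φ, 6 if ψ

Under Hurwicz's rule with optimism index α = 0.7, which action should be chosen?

C

A: 0.7·4 + 0.3·1 = 3.1
B: 0.7·11 + 0.3·3 = 8.6
C: 0.7·11 + 0.3·6 = 9.5
D: 0.7·10 + 0.3·3 = 7.9
Highest Hurwicz score = 9.5 → C.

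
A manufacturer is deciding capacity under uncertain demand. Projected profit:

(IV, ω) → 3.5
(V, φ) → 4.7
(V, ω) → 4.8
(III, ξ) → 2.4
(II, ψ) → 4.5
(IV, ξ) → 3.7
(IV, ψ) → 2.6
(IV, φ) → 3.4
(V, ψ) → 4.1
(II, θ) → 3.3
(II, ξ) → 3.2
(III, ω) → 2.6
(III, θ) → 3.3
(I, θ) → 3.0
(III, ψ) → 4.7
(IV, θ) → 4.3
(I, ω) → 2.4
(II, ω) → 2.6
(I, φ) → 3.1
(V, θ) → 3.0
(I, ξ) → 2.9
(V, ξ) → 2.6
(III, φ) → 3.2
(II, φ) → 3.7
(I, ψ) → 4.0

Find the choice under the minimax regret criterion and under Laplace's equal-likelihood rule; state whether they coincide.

Column bests: θ=4.3, φ=4.7, ψ=4.7, ω=4.8, ξ=3.7.
I regrets: 1.3, 1.6, 0.7, 2.4, 0.8 → max 2.4
II regrets: 1.0, 1.0, 0.2, 2.2, 0.5 → max 2.2
III regrets: 1.0, 1.5, 0.0, 2.2, 1.3 → max 2.2
IV regrets: 0.0, 1.3, 2.1, 1.3, 0.0 → max 2.1
V regrets: 1.3, 0.0, 0.6, 0.0, 1.1 → max 1.3
Smallest max regret = 1.3 → V.
Row averages: I=3.08, II=3.46, III=3.24, IV=3.5, V=3.84
Highest average = 3.84 → V.

minimax regret → V; laplace → V (agree)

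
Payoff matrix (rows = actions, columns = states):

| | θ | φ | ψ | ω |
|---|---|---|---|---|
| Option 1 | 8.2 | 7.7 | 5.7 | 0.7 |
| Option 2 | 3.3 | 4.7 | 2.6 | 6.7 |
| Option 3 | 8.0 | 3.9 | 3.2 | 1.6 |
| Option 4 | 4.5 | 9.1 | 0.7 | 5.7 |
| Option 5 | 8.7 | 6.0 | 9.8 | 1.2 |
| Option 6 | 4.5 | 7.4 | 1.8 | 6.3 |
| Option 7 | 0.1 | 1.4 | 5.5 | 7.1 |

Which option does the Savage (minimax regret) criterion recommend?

Option 5

Column bests: θ=8.7, φ=9.1, ψ=9.8, ω=7.1.
Option 1 regrets: 0.5, 1.4, 4.1, 6.4 → max 6.4
Option 2 regrets: 5.4, 4.4, 7.2, 0.4 → max 7.2
Option 3 regrets: 0.7, 5.2, 6.6, 5.5 → max 6.6
Option 4 regrets: 4.2, 0.0, 9.1, 1.4 → max 9.1
Option 5 regrets: 0.0, 3.1, 0.0, 5.9 → max 5.9
Option 6 regrets: 4.2, 1.7, 8.0, 0.8 → max 8.0
Option 7 regrets: 8.6, 7.7, 4.3, 0.0 → max 8.6
Smallest max regret = 5.9 → Option 5.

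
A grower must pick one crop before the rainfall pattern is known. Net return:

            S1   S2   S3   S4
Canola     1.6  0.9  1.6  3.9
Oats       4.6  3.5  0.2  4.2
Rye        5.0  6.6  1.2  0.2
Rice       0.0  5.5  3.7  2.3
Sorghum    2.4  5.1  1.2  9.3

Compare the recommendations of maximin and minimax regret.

maximin → Sorghum; minimax regret → Sorghum (agree)

Row minima: Canola=0.9, Oats=0.2, Rye=0.2, Rice=0.0, Sorghum=1.2
Best worst-case = 1.2 → Sorghum.
Column bests: S1=5.0, S2=6.6, S3=3.7, S4=9.3.
Canola regrets: 3.4, 5.7, 2.1, 5.4 → max 5.7
Oats regrets: 0.4, 3.1, 3.5, 5.1 → max 5.1
Rye regrets: 0.0, 0.0, 2.5, 9.1 → max 9.1
Rice regrets: 5.0, 1.1, 0.0, 7.0 → max 7.0
Sorghum regrets: 2.6, 1.5, 2.5, 0.0 → max 2.6
Smallest max regret = 2.6 → Sorghum.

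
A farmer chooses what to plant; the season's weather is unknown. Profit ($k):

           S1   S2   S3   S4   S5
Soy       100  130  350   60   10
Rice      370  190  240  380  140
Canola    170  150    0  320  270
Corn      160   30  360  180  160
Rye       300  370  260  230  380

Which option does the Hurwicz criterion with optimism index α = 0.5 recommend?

Rye

Soy: 0.5·350 + 0.5·10 = 180
Rice: 0.5·380 + 0.5·140 = 260
Canola: 0.5·320 + 0.5·0 = 160
Corn: 0.5·360 + 0.5·30 = 195
Rye: 0.5·380 + 0.5·230 = 305
Highest Hurwicz score = 305 → Rye.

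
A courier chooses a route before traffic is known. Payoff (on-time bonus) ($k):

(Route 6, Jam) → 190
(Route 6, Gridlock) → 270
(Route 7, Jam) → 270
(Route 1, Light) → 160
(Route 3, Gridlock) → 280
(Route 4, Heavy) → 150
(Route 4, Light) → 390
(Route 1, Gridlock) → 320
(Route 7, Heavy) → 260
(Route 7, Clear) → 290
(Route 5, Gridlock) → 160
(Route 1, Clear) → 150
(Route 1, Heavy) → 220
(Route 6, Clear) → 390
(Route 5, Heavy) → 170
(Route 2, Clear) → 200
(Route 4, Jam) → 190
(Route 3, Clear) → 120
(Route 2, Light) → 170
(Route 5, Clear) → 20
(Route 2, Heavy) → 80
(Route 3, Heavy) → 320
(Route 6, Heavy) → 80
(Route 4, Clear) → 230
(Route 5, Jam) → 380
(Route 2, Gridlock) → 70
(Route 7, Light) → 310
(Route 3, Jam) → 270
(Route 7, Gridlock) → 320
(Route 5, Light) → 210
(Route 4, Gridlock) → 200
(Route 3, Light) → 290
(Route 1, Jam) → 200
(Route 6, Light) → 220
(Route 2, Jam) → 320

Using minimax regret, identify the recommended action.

Route 7

Column bests: Clear=390, Light=390, Heavy=320, Jam=380, Gridlock=320.
Route 1 regrets: 240, 230, 100, 180, 0 → max 240
Route 2 regrets: 190, 220, 240, 60, 250 → max 250
Route 3 regrets: 270, 100, 0, 110, 40 → max 270
Route 4 regrets: 160, 0, 170, 190, 120 → max 190
Route 5 regrets: 370, 180, 150, 0, 160 → max 370
Route 6 regrets: 0, 170, 240, 190, 50 → max 240
Route 7 regrets: 100, 80, 60, 110, 0 → max 110
Smallest max regret = 110 → Route 7.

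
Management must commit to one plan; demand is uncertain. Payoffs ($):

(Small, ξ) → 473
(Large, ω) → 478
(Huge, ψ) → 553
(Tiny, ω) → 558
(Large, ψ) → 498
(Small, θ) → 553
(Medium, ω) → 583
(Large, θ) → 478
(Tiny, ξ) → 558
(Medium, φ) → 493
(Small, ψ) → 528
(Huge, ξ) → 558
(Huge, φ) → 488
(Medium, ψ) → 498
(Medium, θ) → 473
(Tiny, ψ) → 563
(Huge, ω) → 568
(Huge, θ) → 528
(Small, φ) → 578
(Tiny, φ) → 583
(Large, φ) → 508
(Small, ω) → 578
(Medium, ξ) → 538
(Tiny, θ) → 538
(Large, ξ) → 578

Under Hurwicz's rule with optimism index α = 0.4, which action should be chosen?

Tiny: 0.4·583 + 0.6·538 = 556
Small: 0.4·578 + 0.6·473 = 515
Medium: 0.4·583 + 0.6·473 = 517
Large: 0.4·578 + 0.6·478 = 518
Huge: 0.4·568 + 0.6·488 = 520
Highest Hurwicz score = 556 → Tiny.

Tiny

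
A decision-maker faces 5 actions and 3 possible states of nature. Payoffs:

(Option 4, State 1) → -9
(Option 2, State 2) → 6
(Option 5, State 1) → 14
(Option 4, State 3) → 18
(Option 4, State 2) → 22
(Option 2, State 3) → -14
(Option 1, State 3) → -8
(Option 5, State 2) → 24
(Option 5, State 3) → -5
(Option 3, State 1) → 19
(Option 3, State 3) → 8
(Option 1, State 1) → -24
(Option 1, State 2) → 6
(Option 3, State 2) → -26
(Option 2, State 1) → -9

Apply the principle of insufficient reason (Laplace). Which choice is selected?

Row averages: Option 1=-26/3, Option 2=-17/3, Option 3=1/3, Option 4=31/3, Option 5=11
Highest average = 11 → Option 5.

Option 5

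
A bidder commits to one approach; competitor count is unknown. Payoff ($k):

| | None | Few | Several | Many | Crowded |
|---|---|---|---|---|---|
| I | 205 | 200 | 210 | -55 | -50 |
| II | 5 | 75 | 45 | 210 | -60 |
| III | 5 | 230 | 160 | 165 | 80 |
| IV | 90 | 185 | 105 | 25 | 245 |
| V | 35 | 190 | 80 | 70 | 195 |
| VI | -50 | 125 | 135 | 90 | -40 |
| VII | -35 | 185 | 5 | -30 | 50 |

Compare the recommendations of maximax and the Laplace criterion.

maximax → IV; laplace → IV (agree)

Row maxima: I=210, II=210, III=230, IV=245, V=195, VI=135, VII=185
Best best-case = 245 → IV.
Row averages: I=102, II=55, III=128, IV=130, V=114, VI=52, VII=35
Highest average = 130 → IV.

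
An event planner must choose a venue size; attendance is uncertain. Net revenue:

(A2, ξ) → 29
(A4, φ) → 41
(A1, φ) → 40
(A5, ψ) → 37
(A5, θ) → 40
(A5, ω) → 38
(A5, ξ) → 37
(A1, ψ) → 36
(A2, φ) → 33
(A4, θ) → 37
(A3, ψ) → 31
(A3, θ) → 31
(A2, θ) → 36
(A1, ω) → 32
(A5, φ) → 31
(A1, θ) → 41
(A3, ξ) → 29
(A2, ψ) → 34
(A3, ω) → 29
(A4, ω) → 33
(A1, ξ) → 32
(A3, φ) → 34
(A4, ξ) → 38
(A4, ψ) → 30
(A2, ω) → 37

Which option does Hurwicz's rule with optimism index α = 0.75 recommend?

A1

A1: 0.75·41 + 0.25·32 = 38.75
A2: 0.75·37 + 0.25·29 = 35
A3: 0.75·34 + 0.25·29 = 32.75
A4: 0.75·41 + 0.25·30 = 38.25
A5: 0.75·40 + 0.25·31 = 37.75
Highest Hurwicz score = 38.75 → A1.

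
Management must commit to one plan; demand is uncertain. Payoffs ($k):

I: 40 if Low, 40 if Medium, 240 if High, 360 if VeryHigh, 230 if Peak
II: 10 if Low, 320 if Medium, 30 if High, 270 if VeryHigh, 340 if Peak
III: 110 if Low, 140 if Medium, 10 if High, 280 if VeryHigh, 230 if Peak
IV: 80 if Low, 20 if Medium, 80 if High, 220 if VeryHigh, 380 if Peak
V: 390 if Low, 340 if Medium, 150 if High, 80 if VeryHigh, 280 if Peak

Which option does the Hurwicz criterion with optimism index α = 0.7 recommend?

V

I: 0.7·360 + 0.3·40 = 264
II: 0.7·340 + 0.3·10 = 241
III: 0.7·280 + 0.3·10 = 199
IV: 0.7·380 + 0.3·20 = 272
V: 0.7·390 + 0.3·80 = 297
Highest Hurwicz score = 297 → V.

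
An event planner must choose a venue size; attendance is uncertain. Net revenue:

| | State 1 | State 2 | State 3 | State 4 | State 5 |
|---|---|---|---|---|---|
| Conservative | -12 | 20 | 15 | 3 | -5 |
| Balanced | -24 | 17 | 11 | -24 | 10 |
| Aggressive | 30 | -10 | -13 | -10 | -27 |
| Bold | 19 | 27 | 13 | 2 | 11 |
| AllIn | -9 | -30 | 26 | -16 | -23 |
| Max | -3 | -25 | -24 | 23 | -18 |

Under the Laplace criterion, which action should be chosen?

Row averages: Conservative=4.2, Balanced=-2, Aggressive=-6, Bold=14.4, AllIn=-10.4, Max=-9.4
Highest average = 14.4 → Bold.

Bold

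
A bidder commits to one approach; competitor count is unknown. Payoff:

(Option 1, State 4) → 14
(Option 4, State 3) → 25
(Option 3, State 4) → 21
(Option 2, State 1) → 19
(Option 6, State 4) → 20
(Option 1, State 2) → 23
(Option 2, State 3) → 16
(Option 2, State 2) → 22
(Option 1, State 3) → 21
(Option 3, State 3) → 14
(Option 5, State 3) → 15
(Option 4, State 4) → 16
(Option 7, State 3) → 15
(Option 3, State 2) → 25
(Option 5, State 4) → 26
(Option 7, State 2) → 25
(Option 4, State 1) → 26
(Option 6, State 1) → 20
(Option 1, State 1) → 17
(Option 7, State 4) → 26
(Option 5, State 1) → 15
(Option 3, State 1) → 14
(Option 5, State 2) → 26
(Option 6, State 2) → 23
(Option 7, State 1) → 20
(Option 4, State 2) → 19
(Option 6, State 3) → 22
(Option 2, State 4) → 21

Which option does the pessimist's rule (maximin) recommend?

Row minima: Option 1=14, Option 2=16, Option 3=14, Option 4=16, Option 5=15, Option 6=20, Option 7=15
Best worst-case = 20 → Option 6.

Option 6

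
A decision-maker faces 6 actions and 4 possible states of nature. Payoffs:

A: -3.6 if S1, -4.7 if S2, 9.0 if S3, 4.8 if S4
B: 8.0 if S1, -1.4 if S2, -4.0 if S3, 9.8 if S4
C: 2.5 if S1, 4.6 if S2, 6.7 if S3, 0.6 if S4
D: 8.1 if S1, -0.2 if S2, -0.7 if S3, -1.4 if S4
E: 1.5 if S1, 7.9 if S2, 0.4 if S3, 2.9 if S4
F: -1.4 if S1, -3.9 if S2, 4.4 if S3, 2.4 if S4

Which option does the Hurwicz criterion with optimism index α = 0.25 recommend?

E

A: 0.25·9.0 + 0.75·(-4.7) = -1.275
B: 0.25·9.8 + 0.75·(-4.0) = -0.55
C: 0.25·6.7 + 0.75·0.6 = 2.125
D: 0.25·8.1 + 0.75·(-1.4) = 0.975
E: 0.25·7.9 + 0.75·0.4 = 2.275
F: 0.25·4.4 + 0.75·(-3.9) = -1.825
Highest Hurwicz score = 2.275 → E.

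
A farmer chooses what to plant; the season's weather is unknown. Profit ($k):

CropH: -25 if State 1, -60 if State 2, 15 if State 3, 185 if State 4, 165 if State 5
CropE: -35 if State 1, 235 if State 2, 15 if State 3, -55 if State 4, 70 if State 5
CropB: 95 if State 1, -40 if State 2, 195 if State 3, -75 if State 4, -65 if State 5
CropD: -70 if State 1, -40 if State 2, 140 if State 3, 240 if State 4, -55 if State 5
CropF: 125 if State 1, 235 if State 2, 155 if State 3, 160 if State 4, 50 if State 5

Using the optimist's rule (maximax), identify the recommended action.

Row maxima: CropH=185, CropE=235, CropB=195, CropD=240, CropF=235
Best best-case = 240 → CropD.

CropD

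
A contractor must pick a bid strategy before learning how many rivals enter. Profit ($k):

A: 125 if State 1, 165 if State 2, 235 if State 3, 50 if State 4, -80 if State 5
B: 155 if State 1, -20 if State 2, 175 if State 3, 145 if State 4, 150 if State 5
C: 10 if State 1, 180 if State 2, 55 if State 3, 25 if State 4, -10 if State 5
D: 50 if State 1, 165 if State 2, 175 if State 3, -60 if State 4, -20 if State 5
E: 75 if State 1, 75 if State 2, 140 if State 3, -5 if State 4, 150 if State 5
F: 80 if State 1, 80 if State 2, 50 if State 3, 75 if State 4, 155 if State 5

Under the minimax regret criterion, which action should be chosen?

E

Column bests: State 1=155, State 2=180, State 3=235, State 4=145, State 5=155.
A regrets: 30, 15, 0, 95, 235 → max 235
B regrets: 0, 200, 60, 0, 5 → max 200
C regrets: 145, 0, 180, 120, 165 → max 180
D regrets: 105, 15, 60, 205, 175 → max 205
E regrets: 80, 105, 95, 150, 5 → max 150
F regrets: 75, 100, 185, 70, 0 → max 185
Smallest max regret = 150 → E.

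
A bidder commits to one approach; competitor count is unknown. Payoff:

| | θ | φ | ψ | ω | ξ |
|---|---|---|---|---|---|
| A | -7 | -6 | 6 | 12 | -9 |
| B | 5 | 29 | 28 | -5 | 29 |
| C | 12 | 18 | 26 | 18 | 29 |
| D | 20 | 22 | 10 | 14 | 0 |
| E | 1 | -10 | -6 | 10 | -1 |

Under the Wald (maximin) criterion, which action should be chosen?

Row minima: A=-9, B=-5, C=12, D=0, E=-10
Best worst-case = 12 → C.

C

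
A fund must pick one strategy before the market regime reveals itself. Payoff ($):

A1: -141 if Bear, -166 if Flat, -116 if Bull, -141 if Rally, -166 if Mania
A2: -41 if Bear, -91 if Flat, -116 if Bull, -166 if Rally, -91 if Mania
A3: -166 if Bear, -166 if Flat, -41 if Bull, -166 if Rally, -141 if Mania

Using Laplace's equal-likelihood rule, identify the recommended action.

Row averages: A1=-146, A2=-101, A3=-136
Highest average = -101 → A2.

A2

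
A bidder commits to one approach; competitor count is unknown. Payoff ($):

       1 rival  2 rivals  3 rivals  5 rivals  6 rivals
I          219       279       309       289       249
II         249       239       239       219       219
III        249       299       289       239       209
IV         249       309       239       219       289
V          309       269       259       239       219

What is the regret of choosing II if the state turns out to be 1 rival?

Best payoff under 1 rival is 309.
Regret = 309 − 249 = 60.

60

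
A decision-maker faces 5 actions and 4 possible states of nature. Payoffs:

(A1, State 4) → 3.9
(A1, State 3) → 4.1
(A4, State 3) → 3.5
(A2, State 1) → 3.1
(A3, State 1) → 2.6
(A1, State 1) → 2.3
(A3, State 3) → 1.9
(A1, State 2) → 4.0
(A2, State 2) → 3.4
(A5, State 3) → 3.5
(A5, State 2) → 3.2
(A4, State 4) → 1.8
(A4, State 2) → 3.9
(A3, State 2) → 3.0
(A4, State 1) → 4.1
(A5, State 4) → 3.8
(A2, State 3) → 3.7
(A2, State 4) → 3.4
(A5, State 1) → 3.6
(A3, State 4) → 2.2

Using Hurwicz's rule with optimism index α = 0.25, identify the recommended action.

A1: 0.25·4.1 + 0.75·2.3 = 2.75
A2: 0.25·3.7 + 0.75·3.1 = 3.25
A3: 0.25·3.0 + 0.75·1.9 = 2.175
A4: 0.25·4.1 + 0.75·1.8 = 2.375
A5: 0.25·3.8 + 0.75·3.2 = 3.35
Highest Hurwicz score = 3.35 → A5.

A5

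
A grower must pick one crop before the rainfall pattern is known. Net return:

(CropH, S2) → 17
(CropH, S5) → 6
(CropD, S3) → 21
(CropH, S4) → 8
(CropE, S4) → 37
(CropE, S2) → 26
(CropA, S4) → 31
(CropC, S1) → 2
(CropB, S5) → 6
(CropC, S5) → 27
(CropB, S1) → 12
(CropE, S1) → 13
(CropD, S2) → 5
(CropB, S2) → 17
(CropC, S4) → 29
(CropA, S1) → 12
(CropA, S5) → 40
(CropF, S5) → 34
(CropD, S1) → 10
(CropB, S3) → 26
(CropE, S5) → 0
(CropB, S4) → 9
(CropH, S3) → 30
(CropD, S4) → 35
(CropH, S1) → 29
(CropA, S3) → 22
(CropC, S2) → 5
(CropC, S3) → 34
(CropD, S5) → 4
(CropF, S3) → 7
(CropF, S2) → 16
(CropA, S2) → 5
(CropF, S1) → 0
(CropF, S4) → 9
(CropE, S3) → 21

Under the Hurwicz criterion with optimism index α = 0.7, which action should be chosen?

CropF: 0.7·34 + 0.3·0 = 23.8
CropB: 0.7·26 + 0.3·6 = 20
CropH: 0.7·30 + 0.3·6 = 22.8
CropD: 0.7·35 + 0.3·4 = 25.7
CropA: 0.7·40 + 0.3·5 = 29.5
CropE: 0.7·37 + 0.3·0 = 25.9
CropC: 0.7·34 + 0.3·2 = 24.4
Highest Hurwicz score = 29.5 → CropA.

CropA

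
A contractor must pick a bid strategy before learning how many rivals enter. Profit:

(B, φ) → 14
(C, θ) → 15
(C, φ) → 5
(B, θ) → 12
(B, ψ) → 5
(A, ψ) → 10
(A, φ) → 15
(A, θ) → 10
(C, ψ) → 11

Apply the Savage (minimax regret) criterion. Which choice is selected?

Column bests: θ=15, φ=15, ψ=11.
A regrets: 5, 0, 1 → max 5
B regrets: 3, 1, 6 → max 6
C regrets: 0, 10, 0 → max 10
Smallest max regret = 5 → A.

A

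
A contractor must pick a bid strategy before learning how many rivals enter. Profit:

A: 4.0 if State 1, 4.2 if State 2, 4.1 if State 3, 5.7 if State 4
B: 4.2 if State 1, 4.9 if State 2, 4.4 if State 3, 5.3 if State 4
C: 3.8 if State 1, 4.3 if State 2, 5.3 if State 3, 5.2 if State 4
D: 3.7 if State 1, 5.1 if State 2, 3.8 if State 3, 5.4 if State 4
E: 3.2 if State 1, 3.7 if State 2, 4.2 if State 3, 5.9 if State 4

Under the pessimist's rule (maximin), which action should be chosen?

B

Row minima: A=4.0, B=4.2, C=3.8, D=3.7, E=3.2
Best worst-case = 4.2 → B.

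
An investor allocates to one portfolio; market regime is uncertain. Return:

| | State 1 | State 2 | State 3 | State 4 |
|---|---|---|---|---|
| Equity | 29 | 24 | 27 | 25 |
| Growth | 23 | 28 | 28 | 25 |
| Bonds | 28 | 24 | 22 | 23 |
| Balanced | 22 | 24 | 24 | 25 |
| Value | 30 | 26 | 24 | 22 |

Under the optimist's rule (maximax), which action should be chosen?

Value

Row maxima: Equity=29, Growth=28, Bonds=28, Balanced=25, Value=30
Best best-case = 30 → Value.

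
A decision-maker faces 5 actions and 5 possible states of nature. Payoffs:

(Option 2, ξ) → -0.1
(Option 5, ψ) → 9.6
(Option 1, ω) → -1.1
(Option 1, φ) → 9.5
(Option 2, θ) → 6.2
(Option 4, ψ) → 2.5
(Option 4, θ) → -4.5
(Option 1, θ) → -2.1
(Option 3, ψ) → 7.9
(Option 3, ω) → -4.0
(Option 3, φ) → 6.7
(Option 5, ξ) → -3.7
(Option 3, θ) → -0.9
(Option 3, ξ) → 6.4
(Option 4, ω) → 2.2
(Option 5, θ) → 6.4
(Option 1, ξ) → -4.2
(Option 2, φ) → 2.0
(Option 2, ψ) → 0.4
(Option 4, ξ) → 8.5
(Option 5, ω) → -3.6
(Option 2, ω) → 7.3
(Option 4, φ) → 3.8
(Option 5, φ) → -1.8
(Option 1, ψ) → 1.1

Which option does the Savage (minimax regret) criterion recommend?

Column bests: θ=6.4, φ=9.5, ψ=9.6, ω=7.3, ξ=8.5.
Option 1 regrets: 8.5, 0.0, 8.5, 8.4, 12.7 → max 12.7
Option 2 regrets: 0.2, 7.5, 9.2, 0.0, 8.6 → max 9.2
Option 3 regrets: 7.3, 2.8, 1.7, 11.3, 2.1 → max 11.3
Option 4 regrets: 10.9, 5.7, 7.1, 5.1, 0.0 → max 10.9
Option 5 regrets: 0.0, 11.3, 0.0, 10.9, 12.2 → max 12.2
Smallest max regret = 9.2 → Option 2.

Option 2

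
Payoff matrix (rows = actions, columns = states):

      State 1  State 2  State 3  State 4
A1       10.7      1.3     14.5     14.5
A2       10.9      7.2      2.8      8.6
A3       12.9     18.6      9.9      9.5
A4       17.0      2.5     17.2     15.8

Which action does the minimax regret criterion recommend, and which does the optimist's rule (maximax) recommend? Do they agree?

Column bests: State 1=17.0, State 2=18.6, State 3=17.2, State 4=15.8.
A1 regrets: 6.3, 17.3, 2.7, 1.3 → max 17.3
A2 regrets: 6.1, 11.4, 14.4, 7.2 → max 14.4
A3 regrets: 4.1, 0.0, 7.3, 6.3 → max 7.3
A4 regrets: 0.0, 16.1, 0.0, 0.0 → max 16.1
Smallest max regret = 7.3 → A3.
Row maxima: A1=14.5, A2=10.9, A3=18.6, A4=17.2
Best best-case = 18.6 → A3.

minimax regret → A3; maximax → A3 (agree)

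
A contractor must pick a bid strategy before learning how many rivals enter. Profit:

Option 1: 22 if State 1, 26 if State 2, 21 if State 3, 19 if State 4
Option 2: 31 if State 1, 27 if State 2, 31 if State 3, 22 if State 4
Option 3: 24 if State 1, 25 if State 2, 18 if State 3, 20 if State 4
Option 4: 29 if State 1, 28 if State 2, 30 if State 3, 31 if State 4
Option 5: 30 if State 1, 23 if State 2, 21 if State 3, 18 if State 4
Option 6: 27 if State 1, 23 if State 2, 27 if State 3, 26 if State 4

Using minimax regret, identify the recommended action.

Column bests: State 1=31, State 2=28, State 3=31, State 4=31.
Option 1 regrets: 9, 2, 10, 12 → max 12
Option 2 regrets: 0, 1, 0, 9 → max 9
Option 3 regrets: 7, 3, 13, 11 → max 13
Option 4 regrets: 2, 0, 1, 0 → max 2
Option 5 regrets: 1, 5, 10, 13 → max 13
Option 6 regrets: 4, 5, 4, 5 → max 5
Smallest max regret = 2 → Option 4.

Option 4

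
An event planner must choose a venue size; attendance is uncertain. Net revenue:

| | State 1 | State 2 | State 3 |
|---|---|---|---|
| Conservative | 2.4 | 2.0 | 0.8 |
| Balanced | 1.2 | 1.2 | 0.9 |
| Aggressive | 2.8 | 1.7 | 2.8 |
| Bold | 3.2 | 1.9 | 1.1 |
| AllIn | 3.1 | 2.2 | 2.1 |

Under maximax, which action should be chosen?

Bold

Row maxima: Conservative=2.4, Balanced=1.2, Aggressive=2.8, Bold=3.2, AllIn=3.1
Best best-case = 3.2 → Bold.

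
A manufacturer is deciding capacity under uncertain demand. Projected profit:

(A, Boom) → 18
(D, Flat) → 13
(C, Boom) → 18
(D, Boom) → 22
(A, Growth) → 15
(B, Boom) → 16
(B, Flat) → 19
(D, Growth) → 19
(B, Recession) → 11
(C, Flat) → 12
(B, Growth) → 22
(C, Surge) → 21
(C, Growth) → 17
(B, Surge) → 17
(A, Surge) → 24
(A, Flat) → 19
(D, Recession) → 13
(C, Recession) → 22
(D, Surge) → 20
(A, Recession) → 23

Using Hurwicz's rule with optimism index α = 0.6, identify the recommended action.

A

A: 0.6·24 + 0.4·15 = 20.4
B: 0.6·22 + 0.4·11 = 17.6
C: 0.6·22 + 0.4·12 = 18
D: 0.6·22 + 0.4·13 = 18.4
Highest Hurwicz score = 20.4 → A.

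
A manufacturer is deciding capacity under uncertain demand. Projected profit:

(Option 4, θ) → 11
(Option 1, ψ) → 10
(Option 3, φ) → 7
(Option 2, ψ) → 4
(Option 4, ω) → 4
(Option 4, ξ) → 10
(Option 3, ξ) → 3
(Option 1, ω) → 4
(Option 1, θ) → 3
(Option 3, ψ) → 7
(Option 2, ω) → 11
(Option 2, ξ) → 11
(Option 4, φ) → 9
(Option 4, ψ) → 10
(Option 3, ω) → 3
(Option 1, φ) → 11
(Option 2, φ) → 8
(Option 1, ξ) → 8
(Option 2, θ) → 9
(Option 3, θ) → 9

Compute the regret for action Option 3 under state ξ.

8

Best payoff under ξ is 11.
Regret = 11 − 3 = 8.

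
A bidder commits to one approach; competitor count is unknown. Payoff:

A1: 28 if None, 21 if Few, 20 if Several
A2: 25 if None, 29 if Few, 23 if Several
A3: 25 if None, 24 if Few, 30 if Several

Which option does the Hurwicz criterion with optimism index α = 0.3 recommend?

A3

A1: 0.3·28 + 0.7·20 = 22.4
A2: 0.3·29 + 0.7·23 = 24.8
A3: 0.3·30 + 0.7·24 = 25.8
Highest Hurwicz score = 25.8 → A3.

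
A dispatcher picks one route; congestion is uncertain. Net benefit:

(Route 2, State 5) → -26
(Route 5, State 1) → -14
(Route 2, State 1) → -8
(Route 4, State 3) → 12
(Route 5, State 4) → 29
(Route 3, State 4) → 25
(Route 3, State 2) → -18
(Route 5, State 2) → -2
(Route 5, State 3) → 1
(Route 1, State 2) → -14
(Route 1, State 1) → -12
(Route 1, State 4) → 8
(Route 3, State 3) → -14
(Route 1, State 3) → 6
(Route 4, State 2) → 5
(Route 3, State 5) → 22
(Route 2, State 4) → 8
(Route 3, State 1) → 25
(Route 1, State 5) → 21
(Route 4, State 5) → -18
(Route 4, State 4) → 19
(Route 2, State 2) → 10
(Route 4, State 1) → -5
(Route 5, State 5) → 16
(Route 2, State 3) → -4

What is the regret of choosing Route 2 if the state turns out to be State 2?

Best payoff under State 2 is 10.
Regret = 10 − 10 = 0.

0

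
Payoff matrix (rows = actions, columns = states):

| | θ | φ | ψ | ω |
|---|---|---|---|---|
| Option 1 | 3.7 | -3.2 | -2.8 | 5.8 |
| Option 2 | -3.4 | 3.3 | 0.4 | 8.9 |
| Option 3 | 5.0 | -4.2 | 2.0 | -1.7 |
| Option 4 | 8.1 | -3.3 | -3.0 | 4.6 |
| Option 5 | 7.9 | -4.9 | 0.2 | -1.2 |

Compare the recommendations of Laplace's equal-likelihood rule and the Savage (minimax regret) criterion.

laplace → Option 2; minimax regret → Option 1 (disagree)

Row averages: Option 1=0.875, Option 2=2.3, Option 3=0.275, Option 4=1.6, Option 5=0.5
Highest average = 2.3 → Option 2.
Column bests: θ=8.1, φ=3.3, ψ=2.0, ω=8.9.
Option 1 regrets: 4.4, 6.5, 4.8, 3.1 → max 6.5
Option 2 regrets: 11.5, 0.0, 1.6, 0.0 → max 11.5
Option 3 regrets: 3.1, 7.5, 0.0, 10.6 → max 10.6
Option 4 regrets: 0.0, 6.6, 5.0, 4.3 → max 6.6
Option 5 regrets: 0.2, 8.2, 1.8, 10.1 → max 10.1
Smallest max regret = 6.5 → Option 1.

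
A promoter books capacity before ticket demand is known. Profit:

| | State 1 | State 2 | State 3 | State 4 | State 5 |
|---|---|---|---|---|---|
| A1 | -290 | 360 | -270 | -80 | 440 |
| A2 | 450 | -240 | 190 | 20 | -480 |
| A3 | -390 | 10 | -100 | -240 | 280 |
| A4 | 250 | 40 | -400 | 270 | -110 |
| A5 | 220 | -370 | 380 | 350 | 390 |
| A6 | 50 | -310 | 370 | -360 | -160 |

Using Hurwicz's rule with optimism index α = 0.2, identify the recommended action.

A1: 0.2·440 + 0.8·(-290) = -144
A2: 0.2·450 + 0.8·(-480) = -294
A3: 0.2·280 + 0.8·(-390) = -256
A4: 0.2·270 + 0.8·(-400) = -266
A5: 0.2·390 + 0.8·(-370) = -218
A6: 0.2·370 + 0.8·(-360) = -214
Highest Hurwicz score = -144 → A1.

A1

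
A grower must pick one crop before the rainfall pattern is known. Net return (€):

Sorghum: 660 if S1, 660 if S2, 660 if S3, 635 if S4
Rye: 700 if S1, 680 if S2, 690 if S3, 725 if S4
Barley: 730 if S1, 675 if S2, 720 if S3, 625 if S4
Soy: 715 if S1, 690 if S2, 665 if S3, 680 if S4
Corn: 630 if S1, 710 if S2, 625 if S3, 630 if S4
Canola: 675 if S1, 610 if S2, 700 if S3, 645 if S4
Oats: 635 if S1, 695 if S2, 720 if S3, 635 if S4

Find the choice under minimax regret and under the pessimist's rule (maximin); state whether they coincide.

Column bests: S1=730, S2=710, S3=720, S4=725.
Sorghum regrets: 70, 50, 60, 90 → max 90
Rye regrets: 30, 30, 30, 0 → max 30
Barley regrets: 0, 35, 0, 100 → max 100
Soy regrets: 15, 20, 55, 45 → max 55
Corn regrets: 100, 0, 95, 95 → max 100
Canola regrets: 55, 100, 20, 80 → max 100
Oats regrets: 95, 15, 0, 90 → max 95
Smallest max regret = 30 → Rye.
Row minima: Sorghum=635, Rye=680, Barley=625, Soy=665, Corn=625, Canola=610, Oats=635
Best worst-case = 680 → Rye.

minimax regret → Rye; maximin → Rye (agree)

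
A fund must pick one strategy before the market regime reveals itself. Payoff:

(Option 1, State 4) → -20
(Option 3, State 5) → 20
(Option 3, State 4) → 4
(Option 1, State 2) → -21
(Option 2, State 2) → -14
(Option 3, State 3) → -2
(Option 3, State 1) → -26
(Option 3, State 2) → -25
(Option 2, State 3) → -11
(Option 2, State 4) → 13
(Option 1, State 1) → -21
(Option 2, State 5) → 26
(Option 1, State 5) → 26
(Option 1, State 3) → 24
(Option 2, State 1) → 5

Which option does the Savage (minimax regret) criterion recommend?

Option 3

Column bests: State 1=5, State 2=-14, State 3=24, State 4=13, State 5=26.
Option 1 regrets: 26, 7, 0, 33, 0 → max 33
Option 2 regrets: 0, 0, 35, 0, 0 → max 35
Option 3 regrets: 31, 11, 26, 9, 6 → max 31
Smallest max regret = 31 → Option 3.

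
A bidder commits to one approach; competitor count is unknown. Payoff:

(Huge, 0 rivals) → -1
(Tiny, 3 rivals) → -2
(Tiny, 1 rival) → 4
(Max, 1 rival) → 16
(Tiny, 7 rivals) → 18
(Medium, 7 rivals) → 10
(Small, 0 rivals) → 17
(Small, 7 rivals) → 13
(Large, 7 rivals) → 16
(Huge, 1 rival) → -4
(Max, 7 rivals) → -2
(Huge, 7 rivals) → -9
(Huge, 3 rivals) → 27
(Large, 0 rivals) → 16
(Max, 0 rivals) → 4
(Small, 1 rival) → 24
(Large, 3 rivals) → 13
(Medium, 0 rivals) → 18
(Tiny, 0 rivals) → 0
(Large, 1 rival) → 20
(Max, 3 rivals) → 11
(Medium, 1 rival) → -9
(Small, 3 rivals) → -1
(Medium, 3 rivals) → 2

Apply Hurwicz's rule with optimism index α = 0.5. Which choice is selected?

Large

Tiny: 0.5·18 + 0.5·(-2) = 8
Small: 0.5·24 + 0.5·(-1) = 11.5
Medium: 0.5·18 + 0.5·(-9) = 4.5
Large: 0.5·20 + 0.5·13 = 16.5
Huge: 0.5·27 + 0.5·(-9) = 9
Max: 0.5·16 + 0.5·(-2) = 7
Highest Hurwicz score = 16.5 → Large.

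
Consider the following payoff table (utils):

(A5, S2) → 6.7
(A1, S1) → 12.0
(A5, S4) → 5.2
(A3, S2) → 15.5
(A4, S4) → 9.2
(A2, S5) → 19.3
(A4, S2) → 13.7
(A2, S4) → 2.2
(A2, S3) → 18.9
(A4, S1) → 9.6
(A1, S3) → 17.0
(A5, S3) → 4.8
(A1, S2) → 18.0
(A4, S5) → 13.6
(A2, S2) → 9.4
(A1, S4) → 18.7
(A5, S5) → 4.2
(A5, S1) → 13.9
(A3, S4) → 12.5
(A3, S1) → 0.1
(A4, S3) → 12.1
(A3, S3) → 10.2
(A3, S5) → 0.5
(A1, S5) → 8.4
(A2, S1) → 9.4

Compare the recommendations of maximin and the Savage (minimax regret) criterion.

Row minima: A1=8.4, A2=2.2, A3=0.1, A4=9.2, A5=4.2
Best worst-case = 9.2 → A4.
Column bests: S1=13.9, S2=18.0, S3=18.9, S4=18.7, S5=19.3.
A1 regrets: 1.9, 0.0, 1.9, 0.0, 10.9 → max 10.9
A2 regrets: 4.5, 8.6, 0.0, 16.5, 0.0 → max 16.5
A3 regrets: 13.8, 2.5, 8.7, 6.2, 18.8 → max 18.8
A4 regrets: 4.3, 4.3, 6.8, 9.5, 5.7 → max 9.5
A5 regrets: 0.0, 11.3, 14.1, 13.5, 15.1 → max 15.1
Smallest max regret = 9.5 → A4.

maximin → A4; minimax regret → A4 (agree)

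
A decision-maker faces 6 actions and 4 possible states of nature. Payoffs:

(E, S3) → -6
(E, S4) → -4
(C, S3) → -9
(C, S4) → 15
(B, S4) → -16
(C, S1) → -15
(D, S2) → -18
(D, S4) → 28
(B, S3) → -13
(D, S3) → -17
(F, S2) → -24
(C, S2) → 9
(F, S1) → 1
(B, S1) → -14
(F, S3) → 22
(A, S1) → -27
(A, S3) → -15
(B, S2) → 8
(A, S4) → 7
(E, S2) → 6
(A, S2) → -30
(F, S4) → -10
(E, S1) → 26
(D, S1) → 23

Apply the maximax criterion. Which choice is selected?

D

Row maxima: A=7, B=8, C=15, D=28, E=26, F=22
Best best-case = 28 → D.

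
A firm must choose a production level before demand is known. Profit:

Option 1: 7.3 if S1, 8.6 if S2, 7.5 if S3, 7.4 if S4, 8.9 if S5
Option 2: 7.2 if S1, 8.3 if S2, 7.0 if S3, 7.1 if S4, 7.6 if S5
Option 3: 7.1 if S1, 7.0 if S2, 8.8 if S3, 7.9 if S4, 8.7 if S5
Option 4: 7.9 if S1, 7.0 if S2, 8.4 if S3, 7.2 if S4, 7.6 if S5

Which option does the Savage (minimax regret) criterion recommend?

Option 1

Column bests: S1=7.9, S2=8.6, S3=8.8, S4=7.9, S5=8.9.
Option 1 regrets: 0.6, 0.0, 1.3, 0.5, 0.0 → max 1.3
Option 2 regrets: 0.7, 0.3, 1.8, 0.8, 1.3 → max 1.8
Option 3 regrets: 0.8, 1.6, 0.0, 0.0, 0.2 → max 1.6
Option 4 regrets: 0.0, 1.6, 0.4, 0.7, 1.3 → max 1.6
Smallest max regret = 1.3 → Option 1.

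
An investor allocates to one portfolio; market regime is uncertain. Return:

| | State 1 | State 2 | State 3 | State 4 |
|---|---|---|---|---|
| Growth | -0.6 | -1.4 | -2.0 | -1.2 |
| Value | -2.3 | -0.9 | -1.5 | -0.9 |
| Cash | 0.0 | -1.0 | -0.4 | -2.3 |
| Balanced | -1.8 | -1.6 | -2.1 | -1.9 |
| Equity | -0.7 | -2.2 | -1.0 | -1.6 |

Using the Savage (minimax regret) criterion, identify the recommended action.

Column bests: State 1=0.0, State 2=-0.9, State 3=-0.4, State 4=-0.9.
Growth regrets: 0.6, 0.5, 1.6, 0.3 → max 1.6
Value regrets: 2.3, 0.0, 1.1, 0.0 → max 2.3
Cash regrets: 0.0, 0.1, 0.0, 1.4 → max 1.4
Balanced regrets: 1.8, 0.7, 1.7, 1.0 → max 1.8
Equity regrets: 0.7, 1.3, 0.6, 0.7 → max 1.3
Smallest max regret = 1.3 → Equity.

Equity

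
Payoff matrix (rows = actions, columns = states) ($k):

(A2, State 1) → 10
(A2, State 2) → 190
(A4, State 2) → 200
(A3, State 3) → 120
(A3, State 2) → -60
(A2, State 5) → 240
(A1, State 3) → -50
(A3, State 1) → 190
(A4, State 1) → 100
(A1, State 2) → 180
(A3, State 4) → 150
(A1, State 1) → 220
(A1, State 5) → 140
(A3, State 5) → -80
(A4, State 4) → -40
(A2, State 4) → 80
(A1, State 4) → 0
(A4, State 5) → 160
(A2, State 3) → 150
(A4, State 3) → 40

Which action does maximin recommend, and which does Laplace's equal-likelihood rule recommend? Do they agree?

maximin → A2; laplace → A2 (agree)

Row minima: A1=-50, A2=10, A3=-80, A4=-40
Best worst-case = 10 → A2.
Row averages: A1=98, A2=134, A3=64, A4=92
Highest average = 134 → A2.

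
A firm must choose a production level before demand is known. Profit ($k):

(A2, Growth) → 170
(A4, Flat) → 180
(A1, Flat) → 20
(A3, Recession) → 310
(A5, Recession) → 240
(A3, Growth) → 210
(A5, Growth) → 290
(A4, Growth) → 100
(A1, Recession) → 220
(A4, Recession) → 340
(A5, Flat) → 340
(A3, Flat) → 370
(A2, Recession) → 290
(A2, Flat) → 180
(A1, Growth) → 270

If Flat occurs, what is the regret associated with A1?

350

Best payoff under Flat is 370.
Regret = 370 − 20 = 350.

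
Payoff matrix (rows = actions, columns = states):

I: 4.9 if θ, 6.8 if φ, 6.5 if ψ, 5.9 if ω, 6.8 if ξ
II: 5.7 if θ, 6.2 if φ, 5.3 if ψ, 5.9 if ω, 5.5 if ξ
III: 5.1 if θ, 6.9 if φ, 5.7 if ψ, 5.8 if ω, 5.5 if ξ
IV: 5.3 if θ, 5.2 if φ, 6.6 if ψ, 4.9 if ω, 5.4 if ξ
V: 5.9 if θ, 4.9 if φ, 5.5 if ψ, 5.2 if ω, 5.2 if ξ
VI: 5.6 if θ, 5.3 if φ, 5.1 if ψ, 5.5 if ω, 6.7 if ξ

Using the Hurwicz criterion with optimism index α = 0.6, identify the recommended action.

I: 0.6·6.8 + 0.4·4.9 = 6.04
II: 0.6·6.2 + 0.4·5.3 = 5.84
III: 0.6·6.9 + 0.4·5.1 = 6.18
IV: 0.6·6.6 + 0.4·4.9 = 5.92
V: 0.6·5.9 + 0.4·4.9 = 5.5
VI: 0.6·6.7 + 0.4·5.1 = 6.06
Highest Hurwicz score = 6.18 → III.

III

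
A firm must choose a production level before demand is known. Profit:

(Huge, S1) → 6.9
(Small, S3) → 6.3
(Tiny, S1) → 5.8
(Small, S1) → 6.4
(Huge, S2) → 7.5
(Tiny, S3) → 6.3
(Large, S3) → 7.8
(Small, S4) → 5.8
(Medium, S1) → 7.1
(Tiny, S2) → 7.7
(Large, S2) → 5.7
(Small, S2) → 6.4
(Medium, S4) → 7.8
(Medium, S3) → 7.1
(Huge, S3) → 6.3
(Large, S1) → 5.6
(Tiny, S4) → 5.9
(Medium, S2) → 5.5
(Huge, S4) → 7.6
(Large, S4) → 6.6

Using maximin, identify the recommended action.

Row minima: Tiny=5.8, Small=5.8, Medium=5.5, Large=5.6, Huge=6.3
Best worst-case = 6.3 → Huge.

Huge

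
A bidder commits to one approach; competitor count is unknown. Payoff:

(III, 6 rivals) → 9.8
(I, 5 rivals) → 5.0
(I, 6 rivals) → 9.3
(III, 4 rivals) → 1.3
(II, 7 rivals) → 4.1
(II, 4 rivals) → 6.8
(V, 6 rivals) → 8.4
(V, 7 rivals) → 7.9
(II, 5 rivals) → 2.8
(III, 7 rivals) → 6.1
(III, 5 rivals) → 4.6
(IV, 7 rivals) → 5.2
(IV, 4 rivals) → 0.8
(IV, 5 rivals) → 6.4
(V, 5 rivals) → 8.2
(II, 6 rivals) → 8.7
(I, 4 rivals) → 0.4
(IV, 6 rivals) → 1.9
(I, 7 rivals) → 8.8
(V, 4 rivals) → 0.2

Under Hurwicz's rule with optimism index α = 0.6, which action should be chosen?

III

I: 0.6·9.3 + 0.4·0.4 = 5.74
II: 0.6·8.7 + 0.4·2.8 = 6.34
III: 0.6·9.8 + 0.4·1.3 = 6.4
IV: 0.6·6.4 + 0.4·0.8 = 4.16
V: 0.6·8.4 + 0.4·0.2 = 5.12
Highest Hurwicz score = 6.4 → III.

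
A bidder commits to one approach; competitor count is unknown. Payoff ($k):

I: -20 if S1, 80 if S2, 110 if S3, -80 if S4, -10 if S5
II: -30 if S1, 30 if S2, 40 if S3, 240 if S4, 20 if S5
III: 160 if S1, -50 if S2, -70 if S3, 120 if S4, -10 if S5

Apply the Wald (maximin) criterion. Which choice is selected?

II

Row minima: I=-80, II=-30, III=-70
Best worst-case = -30 → II.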